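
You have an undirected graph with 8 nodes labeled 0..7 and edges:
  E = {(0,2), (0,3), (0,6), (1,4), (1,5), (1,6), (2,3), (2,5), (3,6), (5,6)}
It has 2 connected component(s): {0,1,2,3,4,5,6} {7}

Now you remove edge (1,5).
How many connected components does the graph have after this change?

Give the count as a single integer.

Answer: 2

Derivation:
Initial component count: 2
Remove (1,5): not a bridge. Count unchanged: 2.
  After removal, components: {0,1,2,3,4,5,6} {7}
New component count: 2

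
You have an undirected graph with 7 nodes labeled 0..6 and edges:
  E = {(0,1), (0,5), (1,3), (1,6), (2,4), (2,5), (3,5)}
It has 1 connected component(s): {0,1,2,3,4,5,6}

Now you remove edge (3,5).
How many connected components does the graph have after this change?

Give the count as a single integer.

Initial component count: 1
Remove (3,5): not a bridge. Count unchanged: 1.
  After removal, components: {0,1,2,3,4,5,6}
New component count: 1

Answer: 1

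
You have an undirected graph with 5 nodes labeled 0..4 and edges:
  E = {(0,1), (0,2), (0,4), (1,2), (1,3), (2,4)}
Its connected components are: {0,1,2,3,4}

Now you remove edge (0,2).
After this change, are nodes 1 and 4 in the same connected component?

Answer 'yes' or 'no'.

Initial components: {0,1,2,3,4}
Removing edge (0,2): not a bridge — component count unchanged at 1.
New components: {0,1,2,3,4}
Are 1 and 4 in the same component? yes

Answer: yes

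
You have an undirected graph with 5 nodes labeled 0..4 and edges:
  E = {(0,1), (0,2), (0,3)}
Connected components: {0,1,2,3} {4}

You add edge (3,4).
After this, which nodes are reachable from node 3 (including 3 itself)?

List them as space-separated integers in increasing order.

Before: nodes reachable from 3: {0,1,2,3}
Adding (3,4): merges 3's component with another. Reachability grows.
After: nodes reachable from 3: {0,1,2,3,4}

Answer: 0 1 2 3 4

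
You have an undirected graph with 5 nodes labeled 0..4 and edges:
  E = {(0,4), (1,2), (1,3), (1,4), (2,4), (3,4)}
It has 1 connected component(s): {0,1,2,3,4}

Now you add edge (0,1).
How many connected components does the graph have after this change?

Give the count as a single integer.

Answer: 1

Derivation:
Initial component count: 1
Add (0,1): endpoints already in same component. Count unchanged: 1.
New component count: 1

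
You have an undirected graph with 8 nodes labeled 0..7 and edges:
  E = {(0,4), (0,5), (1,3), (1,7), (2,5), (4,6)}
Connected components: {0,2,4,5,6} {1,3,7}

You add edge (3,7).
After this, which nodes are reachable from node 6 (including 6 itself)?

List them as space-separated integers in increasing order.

Before: nodes reachable from 6: {0,2,4,5,6}
Adding (3,7): both endpoints already in same component. Reachability from 6 unchanged.
After: nodes reachable from 6: {0,2,4,5,6}

Answer: 0 2 4 5 6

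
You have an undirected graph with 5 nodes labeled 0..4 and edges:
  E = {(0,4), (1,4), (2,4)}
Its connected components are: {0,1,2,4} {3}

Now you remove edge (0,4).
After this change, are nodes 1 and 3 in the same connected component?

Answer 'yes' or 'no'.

Answer: no

Derivation:
Initial components: {0,1,2,4} {3}
Removing edge (0,4): it was a bridge — component count 2 -> 3.
New components: {0} {1,2,4} {3}
Are 1 and 3 in the same component? no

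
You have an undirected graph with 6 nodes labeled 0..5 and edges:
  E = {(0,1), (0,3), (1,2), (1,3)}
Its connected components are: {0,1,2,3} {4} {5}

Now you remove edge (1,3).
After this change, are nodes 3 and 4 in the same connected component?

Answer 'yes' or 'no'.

Answer: no

Derivation:
Initial components: {0,1,2,3} {4} {5}
Removing edge (1,3): not a bridge — component count unchanged at 3.
New components: {0,1,2,3} {4} {5}
Are 3 and 4 in the same component? no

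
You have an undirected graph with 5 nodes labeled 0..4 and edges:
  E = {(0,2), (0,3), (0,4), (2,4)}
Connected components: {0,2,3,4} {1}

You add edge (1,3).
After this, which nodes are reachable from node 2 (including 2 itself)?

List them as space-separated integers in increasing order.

Before: nodes reachable from 2: {0,2,3,4}
Adding (1,3): merges 2's component with another. Reachability grows.
After: nodes reachable from 2: {0,1,2,3,4}

Answer: 0 1 2 3 4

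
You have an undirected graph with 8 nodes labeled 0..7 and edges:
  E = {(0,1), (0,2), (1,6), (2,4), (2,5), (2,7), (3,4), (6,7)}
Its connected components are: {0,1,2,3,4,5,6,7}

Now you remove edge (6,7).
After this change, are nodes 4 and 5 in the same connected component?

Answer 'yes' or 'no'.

Initial components: {0,1,2,3,4,5,6,7}
Removing edge (6,7): not a bridge — component count unchanged at 1.
New components: {0,1,2,3,4,5,6,7}
Are 4 and 5 in the same component? yes

Answer: yes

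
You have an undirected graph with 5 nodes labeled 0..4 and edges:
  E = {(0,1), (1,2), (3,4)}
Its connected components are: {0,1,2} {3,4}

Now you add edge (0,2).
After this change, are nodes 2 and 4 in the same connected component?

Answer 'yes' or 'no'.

Initial components: {0,1,2} {3,4}
Adding edge (0,2): both already in same component {0,1,2}. No change.
New components: {0,1,2} {3,4}
Are 2 and 4 in the same component? no

Answer: no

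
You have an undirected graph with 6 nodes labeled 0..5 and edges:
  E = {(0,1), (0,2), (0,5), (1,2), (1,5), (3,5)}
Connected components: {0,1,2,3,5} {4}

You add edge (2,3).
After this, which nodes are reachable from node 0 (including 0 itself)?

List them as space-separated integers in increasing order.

Answer: 0 1 2 3 5

Derivation:
Before: nodes reachable from 0: {0,1,2,3,5}
Adding (2,3): both endpoints already in same component. Reachability from 0 unchanged.
After: nodes reachable from 0: {0,1,2,3,5}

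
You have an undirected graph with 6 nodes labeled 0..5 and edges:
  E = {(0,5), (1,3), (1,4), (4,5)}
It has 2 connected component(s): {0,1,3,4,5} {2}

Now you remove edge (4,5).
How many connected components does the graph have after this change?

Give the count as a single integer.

Initial component count: 2
Remove (4,5): it was a bridge. Count increases: 2 -> 3.
  After removal, components: {0,5} {1,3,4} {2}
New component count: 3

Answer: 3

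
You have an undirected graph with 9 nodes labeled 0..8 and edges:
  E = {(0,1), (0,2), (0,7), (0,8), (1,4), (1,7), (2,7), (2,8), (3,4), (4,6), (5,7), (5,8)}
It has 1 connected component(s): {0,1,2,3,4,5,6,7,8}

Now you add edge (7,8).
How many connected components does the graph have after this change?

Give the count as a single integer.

Initial component count: 1
Add (7,8): endpoints already in same component. Count unchanged: 1.
New component count: 1

Answer: 1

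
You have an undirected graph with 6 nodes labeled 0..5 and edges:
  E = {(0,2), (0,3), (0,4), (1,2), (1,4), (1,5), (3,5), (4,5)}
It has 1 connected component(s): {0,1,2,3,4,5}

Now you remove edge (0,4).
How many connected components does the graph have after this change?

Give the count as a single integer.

Answer: 1

Derivation:
Initial component count: 1
Remove (0,4): not a bridge. Count unchanged: 1.
  After removal, components: {0,1,2,3,4,5}
New component count: 1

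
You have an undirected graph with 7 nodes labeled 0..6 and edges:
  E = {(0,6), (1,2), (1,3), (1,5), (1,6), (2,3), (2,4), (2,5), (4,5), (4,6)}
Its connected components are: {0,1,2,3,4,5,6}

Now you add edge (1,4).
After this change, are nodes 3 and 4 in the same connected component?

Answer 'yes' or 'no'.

Answer: yes

Derivation:
Initial components: {0,1,2,3,4,5,6}
Adding edge (1,4): both already in same component {0,1,2,3,4,5,6}. No change.
New components: {0,1,2,3,4,5,6}
Are 3 and 4 in the same component? yes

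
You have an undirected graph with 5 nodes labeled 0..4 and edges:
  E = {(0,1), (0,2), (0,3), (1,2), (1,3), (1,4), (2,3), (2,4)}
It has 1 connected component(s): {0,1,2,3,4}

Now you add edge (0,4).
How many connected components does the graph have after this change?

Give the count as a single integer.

Initial component count: 1
Add (0,4): endpoints already in same component. Count unchanged: 1.
New component count: 1

Answer: 1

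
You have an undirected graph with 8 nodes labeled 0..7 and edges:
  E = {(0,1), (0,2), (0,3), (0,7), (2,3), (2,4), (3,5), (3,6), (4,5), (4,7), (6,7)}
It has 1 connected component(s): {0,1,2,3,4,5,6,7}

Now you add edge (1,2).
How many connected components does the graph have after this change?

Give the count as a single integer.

Answer: 1

Derivation:
Initial component count: 1
Add (1,2): endpoints already in same component. Count unchanged: 1.
New component count: 1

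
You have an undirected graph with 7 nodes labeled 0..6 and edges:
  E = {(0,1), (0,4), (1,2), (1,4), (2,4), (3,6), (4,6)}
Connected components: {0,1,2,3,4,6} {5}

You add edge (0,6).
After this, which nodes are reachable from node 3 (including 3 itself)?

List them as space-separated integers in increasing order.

Before: nodes reachable from 3: {0,1,2,3,4,6}
Adding (0,6): both endpoints already in same component. Reachability from 3 unchanged.
After: nodes reachable from 3: {0,1,2,3,4,6}

Answer: 0 1 2 3 4 6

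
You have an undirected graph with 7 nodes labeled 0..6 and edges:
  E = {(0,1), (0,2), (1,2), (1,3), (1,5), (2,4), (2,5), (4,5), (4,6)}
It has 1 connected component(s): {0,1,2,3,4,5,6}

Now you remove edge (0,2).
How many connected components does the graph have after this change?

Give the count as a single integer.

Answer: 1

Derivation:
Initial component count: 1
Remove (0,2): not a bridge. Count unchanged: 1.
  After removal, components: {0,1,2,3,4,5,6}
New component count: 1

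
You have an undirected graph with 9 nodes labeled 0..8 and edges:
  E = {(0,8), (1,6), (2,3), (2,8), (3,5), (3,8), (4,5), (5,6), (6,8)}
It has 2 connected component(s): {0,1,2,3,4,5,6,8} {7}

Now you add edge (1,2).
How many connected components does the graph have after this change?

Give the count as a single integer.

Initial component count: 2
Add (1,2): endpoints already in same component. Count unchanged: 2.
New component count: 2

Answer: 2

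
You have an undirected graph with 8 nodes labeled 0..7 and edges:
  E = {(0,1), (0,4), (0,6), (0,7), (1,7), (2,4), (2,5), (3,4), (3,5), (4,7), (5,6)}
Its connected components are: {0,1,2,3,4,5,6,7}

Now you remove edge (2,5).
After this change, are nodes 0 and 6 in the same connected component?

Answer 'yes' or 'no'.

Answer: yes

Derivation:
Initial components: {0,1,2,3,4,5,6,7}
Removing edge (2,5): not a bridge — component count unchanged at 1.
New components: {0,1,2,3,4,5,6,7}
Are 0 and 6 in the same component? yes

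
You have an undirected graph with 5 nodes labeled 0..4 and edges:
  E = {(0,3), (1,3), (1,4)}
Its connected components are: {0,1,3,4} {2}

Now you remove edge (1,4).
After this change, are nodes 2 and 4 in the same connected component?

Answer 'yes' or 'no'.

Answer: no

Derivation:
Initial components: {0,1,3,4} {2}
Removing edge (1,4): it was a bridge — component count 2 -> 3.
New components: {0,1,3} {2} {4}
Are 2 and 4 in the same component? no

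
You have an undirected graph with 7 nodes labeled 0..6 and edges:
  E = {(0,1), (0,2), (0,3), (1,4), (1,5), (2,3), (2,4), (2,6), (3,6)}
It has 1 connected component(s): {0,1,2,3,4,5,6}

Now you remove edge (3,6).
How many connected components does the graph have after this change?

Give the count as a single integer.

Answer: 1

Derivation:
Initial component count: 1
Remove (3,6): not a bridge. Count unchanged: 1.
  After removal, components: {0,1,2,3,4,5,6}
New component count: 1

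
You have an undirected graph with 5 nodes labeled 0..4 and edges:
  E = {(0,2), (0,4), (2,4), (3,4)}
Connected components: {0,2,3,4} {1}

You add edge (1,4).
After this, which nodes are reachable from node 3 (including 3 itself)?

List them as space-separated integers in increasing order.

Before: nodes reachable from 3: {0,2,3,4}
Adding (1,4): merges 3's component with another. Reachability grows.
After: nodes reachable from 3: {0,1,2,3,4}

Answer: 0 1 2 3 4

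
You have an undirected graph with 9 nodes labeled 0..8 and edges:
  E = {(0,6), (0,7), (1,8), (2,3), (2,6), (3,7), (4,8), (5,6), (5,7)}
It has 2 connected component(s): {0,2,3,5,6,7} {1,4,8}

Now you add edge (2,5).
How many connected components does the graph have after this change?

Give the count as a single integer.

Answer: 2

Derivation:
Initial component count: 2
Add (2,5): endpoints already in same component. Count unchanged: 2.
New component count: 2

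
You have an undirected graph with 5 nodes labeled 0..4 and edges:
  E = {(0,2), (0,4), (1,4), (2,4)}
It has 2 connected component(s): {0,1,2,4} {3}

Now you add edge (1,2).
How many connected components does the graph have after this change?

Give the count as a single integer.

Initial component count: 2
Add (1,2): endpoints already in same component. Count unchanged: 2.
New component count: 2

Answer: 2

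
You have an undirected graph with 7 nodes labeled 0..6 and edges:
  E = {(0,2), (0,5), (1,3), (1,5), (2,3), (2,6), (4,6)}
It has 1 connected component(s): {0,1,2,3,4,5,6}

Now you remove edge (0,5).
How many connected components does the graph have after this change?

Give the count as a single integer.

Initial component count: 1
Remove (0,5): not a bridge. Count unchanged: 1.
  After removal, components: {0,1,2,3,4,5,6}
New component count: 1

Answer: 1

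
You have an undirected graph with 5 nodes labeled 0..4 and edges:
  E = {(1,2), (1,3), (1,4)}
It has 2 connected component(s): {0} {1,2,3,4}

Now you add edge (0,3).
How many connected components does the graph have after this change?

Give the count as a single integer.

Initial component count: 2
Add (0,3): merges two components. Count decreases: 2 -> 1.
New component count: 1

Answer: 1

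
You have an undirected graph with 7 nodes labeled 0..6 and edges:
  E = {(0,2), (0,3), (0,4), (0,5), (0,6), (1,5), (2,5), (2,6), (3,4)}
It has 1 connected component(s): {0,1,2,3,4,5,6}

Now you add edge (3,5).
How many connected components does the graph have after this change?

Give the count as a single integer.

Initial component count: 1
Add (3,5): endpoints already in same component. Count unchanged: 1.
New component count: 1

Answer: 1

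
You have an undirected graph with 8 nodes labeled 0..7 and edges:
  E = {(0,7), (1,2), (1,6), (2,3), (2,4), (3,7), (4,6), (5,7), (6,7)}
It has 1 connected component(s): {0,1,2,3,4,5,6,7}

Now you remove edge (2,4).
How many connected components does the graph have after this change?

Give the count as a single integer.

Initial component count: 1
Remove (2,4): not a bridge. Count unchanged: 1.
  After removal, components: {0,1,2,3,4,5,6,7}
New component count: 1

Answer: 1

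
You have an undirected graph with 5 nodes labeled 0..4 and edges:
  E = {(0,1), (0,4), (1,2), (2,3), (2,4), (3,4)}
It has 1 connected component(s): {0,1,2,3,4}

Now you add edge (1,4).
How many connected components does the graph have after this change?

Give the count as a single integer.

Initial component count: 1
Add (1,4): endpoints already in same component. Count unchanged: 1.
New component count: 1

Answer: 1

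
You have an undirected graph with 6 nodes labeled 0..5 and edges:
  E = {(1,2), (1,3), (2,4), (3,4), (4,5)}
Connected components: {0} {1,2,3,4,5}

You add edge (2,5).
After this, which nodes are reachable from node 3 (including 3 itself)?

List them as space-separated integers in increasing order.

Answer: 1 2 3 4 5

Derivation:
Before: nodes reachable from 3: {1,2,3,4,5}
Adding (2,5): both endpoints already in same component. Reachability from 3 unchanged.
After: nodes reachable from 3: {1,2,3,4,5}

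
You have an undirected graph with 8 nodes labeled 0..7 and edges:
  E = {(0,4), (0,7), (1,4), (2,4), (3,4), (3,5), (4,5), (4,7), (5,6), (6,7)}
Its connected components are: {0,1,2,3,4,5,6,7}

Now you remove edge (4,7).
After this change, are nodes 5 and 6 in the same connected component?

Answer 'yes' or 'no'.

Initial components: {0,1,2,3,4,5,6,7}
Removing edge (4,7): not a bridge — component count unchanged at 1.
New components: {0,1,2,3,4,5,6,7}
Are 5 and 6 in the same component? yes

Answer: yes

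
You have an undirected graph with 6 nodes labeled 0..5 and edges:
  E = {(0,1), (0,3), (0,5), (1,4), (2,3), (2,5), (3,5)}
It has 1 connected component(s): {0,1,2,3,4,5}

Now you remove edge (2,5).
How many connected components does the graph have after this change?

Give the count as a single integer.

Initial component count: 1
Remove (2,5): not a bridge. Count unchanged: 1.
  After removal, components: {0,1,2,3,4,5}
New component count: 1

Answer: 1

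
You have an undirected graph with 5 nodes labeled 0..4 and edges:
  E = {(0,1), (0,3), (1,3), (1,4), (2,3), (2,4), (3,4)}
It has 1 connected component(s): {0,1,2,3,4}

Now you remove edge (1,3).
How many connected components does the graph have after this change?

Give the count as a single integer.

Initial component count: 1
Remove (1,3): not a bridge. Count unchanged: 1.
  After removal, components: {0,1,2,3,4}
New component count: 1

Answer: 1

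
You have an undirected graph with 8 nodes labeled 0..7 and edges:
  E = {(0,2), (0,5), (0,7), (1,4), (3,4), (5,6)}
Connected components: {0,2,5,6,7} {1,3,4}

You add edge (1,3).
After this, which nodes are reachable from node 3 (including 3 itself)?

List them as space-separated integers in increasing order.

Before: nodes reachable from 3: {1,3,4}
Adding (1,3): both endpoints already in same component. Reachability from 3 unchanged.
After: nodes reachable from 3: {1,3,4}

Answer: 1 3 4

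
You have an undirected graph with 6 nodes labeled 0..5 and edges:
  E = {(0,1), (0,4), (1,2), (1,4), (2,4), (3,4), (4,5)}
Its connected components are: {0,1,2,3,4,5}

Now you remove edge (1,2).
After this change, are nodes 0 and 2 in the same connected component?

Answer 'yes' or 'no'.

Answer: yes

Derivation:
Initial components: {0,1,2,3,4,5}
Removing edge (1,2): not a bridge — component count unchanged at 1.
New components: {0,1,2,3,4,5}
Are 0 and 2 in the same component? yes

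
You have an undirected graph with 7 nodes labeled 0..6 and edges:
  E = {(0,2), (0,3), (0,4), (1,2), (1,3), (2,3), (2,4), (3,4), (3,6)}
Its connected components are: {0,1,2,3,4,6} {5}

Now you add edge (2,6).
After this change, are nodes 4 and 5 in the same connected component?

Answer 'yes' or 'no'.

Answer: no

Derivation:
Initial components: {0,1,2,3,4,6} {5}
Adding edge (2,6): both already in same component {0,1,2,3,4,6}. No change.
New components: {0,1,2,3,4,6} {5}
Are 4 and 5 in the same component? no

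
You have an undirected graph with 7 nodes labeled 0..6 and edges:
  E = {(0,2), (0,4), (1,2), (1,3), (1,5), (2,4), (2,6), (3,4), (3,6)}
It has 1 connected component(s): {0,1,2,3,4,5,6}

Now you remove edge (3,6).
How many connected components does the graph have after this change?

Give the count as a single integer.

Initial component count: 1
Remove (3,6): not a bridge. Count unchanged: 1.
  After removal, components: {0,1,2,3,4,5,6}
New component count: 1

Answer: 1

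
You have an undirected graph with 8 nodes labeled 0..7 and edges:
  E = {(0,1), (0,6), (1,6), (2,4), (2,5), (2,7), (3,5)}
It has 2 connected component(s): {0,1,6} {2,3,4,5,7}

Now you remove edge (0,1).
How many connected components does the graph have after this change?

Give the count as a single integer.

Answer: 2

Derivation:
Initial component count: 2
Remove (0,1): not a bridge. Count unchanged: 2.
  After removal, components: {0,1,6} {2,3,4,5,7}
New component count: 2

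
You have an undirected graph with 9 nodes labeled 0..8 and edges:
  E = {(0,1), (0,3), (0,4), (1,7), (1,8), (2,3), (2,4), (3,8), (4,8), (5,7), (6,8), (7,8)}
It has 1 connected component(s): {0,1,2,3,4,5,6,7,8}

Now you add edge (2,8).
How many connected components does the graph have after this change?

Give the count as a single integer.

Initial component count: 1
Add (2,8): endpoints already in same component. Count unchanged: 1.
New component count: 1

Answer: 1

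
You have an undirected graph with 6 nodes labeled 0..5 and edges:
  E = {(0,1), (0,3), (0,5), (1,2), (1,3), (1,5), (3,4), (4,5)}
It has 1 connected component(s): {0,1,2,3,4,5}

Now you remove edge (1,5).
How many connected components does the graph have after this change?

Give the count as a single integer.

Initial component count: 1
Remove (1,5): not a bridge. Count unchanged: 1.
  After removal, components: {0,1,2,3,4,5}
New component count: 1

Answer: 1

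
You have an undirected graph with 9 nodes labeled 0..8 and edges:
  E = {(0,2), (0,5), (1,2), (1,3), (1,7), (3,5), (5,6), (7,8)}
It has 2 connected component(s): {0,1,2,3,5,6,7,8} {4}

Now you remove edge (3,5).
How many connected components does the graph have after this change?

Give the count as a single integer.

Initial component count: 2
Remove (3,5): not a bridge. Count unchanged: 2.
  After removal, components: {0,1,2,3,5,6,7,8} {4}
New component count: 2

Answer: 2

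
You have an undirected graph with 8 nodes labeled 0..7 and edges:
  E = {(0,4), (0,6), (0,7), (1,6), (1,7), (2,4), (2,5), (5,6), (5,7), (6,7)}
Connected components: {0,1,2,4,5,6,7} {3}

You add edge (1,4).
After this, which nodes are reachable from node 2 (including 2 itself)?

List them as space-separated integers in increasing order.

Answer: 0 1 2 4 5 6 7

Derivation:
Before: nodes reachable from 2: {0,1,2,4,5,6,7}
Adding (1,4): both endpoints already in same component. Reachability from 2 unchanged.
After: nodes reachable from 2: {0,1,2,4,5,6,7}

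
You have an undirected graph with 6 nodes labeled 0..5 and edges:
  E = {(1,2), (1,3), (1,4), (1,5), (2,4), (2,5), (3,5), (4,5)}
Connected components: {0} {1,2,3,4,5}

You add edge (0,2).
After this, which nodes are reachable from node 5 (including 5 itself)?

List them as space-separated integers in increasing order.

Before: nodes reachable from 5: {1,2,3,4,5}
Adding (0,2): merges 5's component with another. Reachability grows.
After: nodes reachable from 5: {0,1,2,3,4,5}

Answer: 0 1 2 3 4 5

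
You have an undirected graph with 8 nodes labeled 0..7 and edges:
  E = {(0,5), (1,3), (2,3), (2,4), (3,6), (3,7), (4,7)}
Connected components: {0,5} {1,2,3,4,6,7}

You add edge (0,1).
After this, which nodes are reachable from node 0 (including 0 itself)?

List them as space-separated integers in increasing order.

Answer: 0 1 2 3 4 5 6 7

Derivation:
Before: nodes reachable from 0: {0,5}
Adding (0,1): merges 0's component with another. Reachability grows.
After: nodes reachable from 0: {0,1,2,3,4,5,6,7}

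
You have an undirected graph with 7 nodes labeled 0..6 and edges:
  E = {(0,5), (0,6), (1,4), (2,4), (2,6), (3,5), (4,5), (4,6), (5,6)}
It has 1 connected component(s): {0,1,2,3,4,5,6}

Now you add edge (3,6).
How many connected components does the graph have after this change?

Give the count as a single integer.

Initial component count: 1
Add (3,6): endpoints already in same component. Count unchanged: 1.
New component count: 1

Answer: 1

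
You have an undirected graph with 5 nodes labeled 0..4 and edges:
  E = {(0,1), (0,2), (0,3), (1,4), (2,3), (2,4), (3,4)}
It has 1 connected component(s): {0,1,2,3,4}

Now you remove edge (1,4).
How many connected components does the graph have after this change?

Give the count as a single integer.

Initial component count: 1
Remove (1,4): not a bridge. Count unchanged: 1.
  After removal, components: {0,1,2,3,4}
New component count: 1

Answer: 1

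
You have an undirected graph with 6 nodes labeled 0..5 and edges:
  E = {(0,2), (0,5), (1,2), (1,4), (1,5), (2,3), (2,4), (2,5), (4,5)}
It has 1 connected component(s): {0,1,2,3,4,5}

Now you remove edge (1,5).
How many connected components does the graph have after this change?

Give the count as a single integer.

Answer: 1

Derivation:
Initial component count: 1
Remove (1,5): not a bridge. Count unchanged: 1.
  After removal, components: {0,1,2,3,4,5}
New component count: 1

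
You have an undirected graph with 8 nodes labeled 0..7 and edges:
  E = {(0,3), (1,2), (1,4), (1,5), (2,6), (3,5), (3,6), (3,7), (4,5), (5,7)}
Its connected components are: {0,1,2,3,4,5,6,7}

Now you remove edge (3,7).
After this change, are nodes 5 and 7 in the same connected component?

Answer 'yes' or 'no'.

Answer: yes

Derivation:
Initial components: {0,1,2,3,4,5,6,7}
Removing edge (3,7): not a bridge — component count unchanged at 1.
New components: {0,1,2,3,4,5,6,7}
Are 5 and 7 in the same component? yes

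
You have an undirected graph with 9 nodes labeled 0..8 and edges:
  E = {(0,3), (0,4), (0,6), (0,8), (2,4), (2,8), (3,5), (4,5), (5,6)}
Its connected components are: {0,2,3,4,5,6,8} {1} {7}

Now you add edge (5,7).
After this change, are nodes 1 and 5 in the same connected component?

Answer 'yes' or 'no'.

Initial components: {0,2,3,4,5,6,8} {1} {7}
Adding edge (5,7): merges {0,2,3,4,5,6,8} and {7}.
New components: {0,2,3,4,5,6,7,8} {1}
Are 1 and 5 in the same component? no

Answer: no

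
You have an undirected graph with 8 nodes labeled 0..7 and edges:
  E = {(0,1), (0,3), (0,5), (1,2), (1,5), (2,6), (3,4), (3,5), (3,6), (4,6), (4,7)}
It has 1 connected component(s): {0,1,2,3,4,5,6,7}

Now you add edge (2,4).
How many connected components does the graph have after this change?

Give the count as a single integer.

Answer: 1

Derivation:
Initial component count: 1
Add (2,4): endpoints already in same component. Count unchanged: 1.
New component count: 1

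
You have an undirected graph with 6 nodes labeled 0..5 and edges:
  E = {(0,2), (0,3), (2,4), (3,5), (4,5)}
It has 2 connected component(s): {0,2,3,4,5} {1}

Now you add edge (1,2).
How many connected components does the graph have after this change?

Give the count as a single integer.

Initial component count: 2
Add (1,2): merges two components. Count decreases: 2 -> 1.
New component count: 1

Answer: 1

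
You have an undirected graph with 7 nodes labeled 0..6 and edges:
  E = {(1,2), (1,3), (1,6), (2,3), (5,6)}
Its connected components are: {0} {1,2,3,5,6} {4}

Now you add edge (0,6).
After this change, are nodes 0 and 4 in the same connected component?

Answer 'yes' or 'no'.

Answer: no

Derivation:
Initial components: {0} {1,2,3,5,6} {4}
Adding edge (0,6): merges {0} and {1,2,3,5,6}.
New components: {0,1,2,3,5,6} {4}
Are 0 and 4 in the same component? no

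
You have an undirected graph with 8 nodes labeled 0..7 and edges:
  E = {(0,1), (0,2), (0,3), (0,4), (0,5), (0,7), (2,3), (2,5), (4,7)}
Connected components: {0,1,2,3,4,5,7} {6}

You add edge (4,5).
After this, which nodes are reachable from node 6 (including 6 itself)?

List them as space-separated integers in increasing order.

Answer: 6

Derivation:
Before: nodes reachable from 6: {6}
Adding (4,5): both endpoints already in same component. Reachability from 6 unchanged.
After: nodes reachable from 6: {6}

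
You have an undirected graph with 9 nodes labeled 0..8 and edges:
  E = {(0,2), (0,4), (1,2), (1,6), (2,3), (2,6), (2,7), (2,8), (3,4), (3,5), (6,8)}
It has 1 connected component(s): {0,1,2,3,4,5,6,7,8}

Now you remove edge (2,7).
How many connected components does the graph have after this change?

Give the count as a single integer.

Answer: 2

Derivation:
Initial component count: 1
Remove (2,7): it was a bridge. Count increases: 1 -> 2.
  After removal, components: {0,1,2,3,4,5,6,8} {7}
New component count: 2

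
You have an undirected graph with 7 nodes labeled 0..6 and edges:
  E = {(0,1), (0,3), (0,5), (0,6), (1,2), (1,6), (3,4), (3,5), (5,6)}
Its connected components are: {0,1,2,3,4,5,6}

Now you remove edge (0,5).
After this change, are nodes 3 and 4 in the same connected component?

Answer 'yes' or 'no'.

Answer: yes

Derivation:
Initial components: {0,1,2,3,4,5,6}
Removing edge (0,5): not a bridge — component count unchanged at 1.
New components: {0,1,2,3,4,5,6}
Are 3 and 4 in the same component? yes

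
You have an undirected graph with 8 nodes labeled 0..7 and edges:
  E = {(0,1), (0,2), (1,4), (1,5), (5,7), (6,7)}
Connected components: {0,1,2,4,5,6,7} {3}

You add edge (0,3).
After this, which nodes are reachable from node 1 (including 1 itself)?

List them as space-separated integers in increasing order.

Answer: 0 1 2 3 4 5 6 7

Derivation:
Before: nodes reachable from 1: {0,1,2,4,5,6,7}
Adding (0,3): merges 1's component with another. Reachability grows.
After: nodes reachable from 1: {0,1,2,3,4,5,6,7}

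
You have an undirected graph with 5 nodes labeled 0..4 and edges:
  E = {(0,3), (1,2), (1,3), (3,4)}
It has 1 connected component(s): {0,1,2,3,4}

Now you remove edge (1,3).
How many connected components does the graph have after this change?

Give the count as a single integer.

Answer: 2

Derivation:
Initial component count: 1
Remove (1,3): it was a bridge. Count increases: 1 -> 2.
  After removal, components: {0,3,4} {1,2}
New component count: 2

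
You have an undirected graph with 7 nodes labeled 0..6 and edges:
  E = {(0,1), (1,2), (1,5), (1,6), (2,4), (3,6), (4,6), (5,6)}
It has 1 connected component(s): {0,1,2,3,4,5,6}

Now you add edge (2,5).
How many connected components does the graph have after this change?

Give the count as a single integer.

Answer: 1

Derivation:
Initial component count: 1
Add (2,5): endpoints already in same component. Count unchanged: 1.
New component count: 1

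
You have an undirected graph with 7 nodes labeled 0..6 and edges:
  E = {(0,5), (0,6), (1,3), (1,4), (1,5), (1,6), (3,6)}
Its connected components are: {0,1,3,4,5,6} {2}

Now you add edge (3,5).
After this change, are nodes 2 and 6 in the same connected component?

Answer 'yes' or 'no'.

Initial components: {0,1,3,4,5,6} {2}
Adding edge (3,5): both already in same component {0,1,3,4,5,6}. No change.
New components: {0,1,3,4,5,6} {2}
Are 2 and 6 in the same component? no

Answer: no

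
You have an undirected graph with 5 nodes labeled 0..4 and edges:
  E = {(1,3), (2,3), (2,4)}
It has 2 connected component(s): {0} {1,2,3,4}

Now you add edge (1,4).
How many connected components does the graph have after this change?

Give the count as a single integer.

Initial component count: 2
Add (1,4): endpoints already in same component. Count unchanged: 2.
New component count: 2

Answer: 2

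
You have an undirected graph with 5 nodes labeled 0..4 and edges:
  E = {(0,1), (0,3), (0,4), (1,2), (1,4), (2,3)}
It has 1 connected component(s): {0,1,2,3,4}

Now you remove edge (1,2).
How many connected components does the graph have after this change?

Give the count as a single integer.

Initial component count: 1
Remove (1,2): not a bridge. Count unchanged: 1.
  After removal, components: {0,1,2,3,4}
New component count: 1

Answer: 1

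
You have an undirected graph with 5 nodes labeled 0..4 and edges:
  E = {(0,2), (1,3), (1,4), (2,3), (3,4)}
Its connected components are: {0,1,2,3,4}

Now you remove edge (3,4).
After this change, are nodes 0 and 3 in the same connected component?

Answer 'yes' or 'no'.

Initial components: {0,1,2,3,4}
Removing edge (3,4): not a bridge — component count unchanged at 1.
New components: {0,1,2,3,4}
Are 0 and 3 in the same component? yes

Answer: yes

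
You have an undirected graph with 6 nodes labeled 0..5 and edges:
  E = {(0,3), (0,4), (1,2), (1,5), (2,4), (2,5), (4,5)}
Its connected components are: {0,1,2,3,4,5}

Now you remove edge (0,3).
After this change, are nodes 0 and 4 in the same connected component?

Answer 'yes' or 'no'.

Initial components: {0,1,2,3,4,5}
Removing edge (0,3): it was a bridge — component count 1 -> 2.
New components: {0,1,2,4,5} {3}
Are 0 and 4 in the same component? yes

Answer: yes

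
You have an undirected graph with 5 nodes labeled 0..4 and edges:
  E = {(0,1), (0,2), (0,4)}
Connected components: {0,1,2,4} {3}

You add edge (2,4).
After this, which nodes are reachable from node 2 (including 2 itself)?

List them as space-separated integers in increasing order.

Answer: 0 1 2 4

Derivation:
Before: nodes reachable from 2: {0,1,2,4}
Adding (2,4): both endpoints already in same component. Reachability from 2 unchanged.
After: nodes reachable from 2: {0,1,2,4}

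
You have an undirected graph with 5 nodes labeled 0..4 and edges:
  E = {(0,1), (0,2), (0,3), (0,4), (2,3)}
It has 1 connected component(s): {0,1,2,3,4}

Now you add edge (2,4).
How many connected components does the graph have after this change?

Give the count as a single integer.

Answer: 1

Derivation:
Initial component count: 1
Add (2,4): endpoints already in same component. Count unchanged: 1.
New component count: 1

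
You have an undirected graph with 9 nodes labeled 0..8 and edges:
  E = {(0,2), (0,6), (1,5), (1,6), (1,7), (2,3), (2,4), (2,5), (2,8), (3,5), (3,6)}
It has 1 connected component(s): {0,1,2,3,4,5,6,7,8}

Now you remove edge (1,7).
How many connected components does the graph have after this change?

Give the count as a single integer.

Initial component count: 1
Remove (1,7): it was a bridge. Count increases: 1 -> 2.
  After removal, components: {0,1,2,3,4,5,6,8} {7}
New component count: 2

Answer: 2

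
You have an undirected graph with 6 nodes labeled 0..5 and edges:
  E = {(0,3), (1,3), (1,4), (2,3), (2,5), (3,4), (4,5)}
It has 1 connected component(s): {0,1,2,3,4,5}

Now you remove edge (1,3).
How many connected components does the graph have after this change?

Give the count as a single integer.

Answer: 1

Derivation:
Initial component count: 1
Remove (1,3): not a bridge. Count unchanged: 1.
  After removal, components: {0,1,2,3,4,5}
New component count: 1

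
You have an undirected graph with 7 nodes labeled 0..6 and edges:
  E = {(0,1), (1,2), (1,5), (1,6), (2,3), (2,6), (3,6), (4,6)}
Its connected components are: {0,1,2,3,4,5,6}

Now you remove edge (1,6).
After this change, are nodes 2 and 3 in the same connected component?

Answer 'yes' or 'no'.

Initial components: {0,1,2,3,4,5,6}
Removing edge (1,6): not a bridge — component count unchanged at 1.
New components: {0,1,2,3,4,5,6}
Are 2 and 3 in the same component? yes

Answer: yes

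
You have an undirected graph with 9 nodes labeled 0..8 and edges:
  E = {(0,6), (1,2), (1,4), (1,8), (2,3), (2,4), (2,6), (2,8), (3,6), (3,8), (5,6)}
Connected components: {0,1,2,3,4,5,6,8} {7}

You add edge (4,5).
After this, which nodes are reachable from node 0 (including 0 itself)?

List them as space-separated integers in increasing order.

Before: nodes reachable from 0: {0,1,2,3,4,5,6,8}
Adding (4,5): both endpoints already in same component. Reachability from 0 unchanged.
After: nodes reachable from 0: {0,1,2,3,4,5,6,8}

Answer: 0 1 2 3 4 5 6 8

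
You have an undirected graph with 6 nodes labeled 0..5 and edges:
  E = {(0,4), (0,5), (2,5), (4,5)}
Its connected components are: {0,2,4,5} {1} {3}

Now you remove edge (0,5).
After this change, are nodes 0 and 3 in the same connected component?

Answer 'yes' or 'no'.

Answer: no

Derivation:
Initial components: {0,2,4,5} {1} {3}
Removing edge (0,5): not a bridge — component count unchanged at 3.
New components: {0,2,4,5} {1} {3}
Are 0 and 3 in the same component? no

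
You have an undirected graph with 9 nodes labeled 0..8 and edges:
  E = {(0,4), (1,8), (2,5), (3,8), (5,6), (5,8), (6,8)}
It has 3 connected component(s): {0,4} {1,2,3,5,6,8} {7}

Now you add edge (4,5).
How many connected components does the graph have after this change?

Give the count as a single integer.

Answer: 2

Derivation:
Initial component count: 3
Add (4,5): merges two components. Count decreases: 3 -> 2.
New component count: 2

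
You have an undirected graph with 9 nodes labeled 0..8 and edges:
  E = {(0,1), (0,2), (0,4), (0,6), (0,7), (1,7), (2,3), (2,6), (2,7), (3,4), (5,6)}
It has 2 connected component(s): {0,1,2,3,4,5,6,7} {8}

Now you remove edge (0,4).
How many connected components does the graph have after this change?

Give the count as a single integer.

Answer: 2

Derivation:
Initial component count: 2
Remove (0,4): not a bridge. Count unchanged: 2.
  After removal, components: {0,1,2,3,4,5,6,7} {8}
New component count: 2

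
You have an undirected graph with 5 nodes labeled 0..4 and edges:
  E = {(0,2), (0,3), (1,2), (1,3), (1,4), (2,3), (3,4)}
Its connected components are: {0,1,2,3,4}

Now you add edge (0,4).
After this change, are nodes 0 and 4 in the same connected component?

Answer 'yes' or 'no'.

Answer: yes

Derivation:
Initial components: {0,1,2,3,4}
Adding edge (0,4): both already in same component {0,1,2,3,4}. No change.
New components: {0,1,2,3,4}
Are 0 and 4 in the same component? yes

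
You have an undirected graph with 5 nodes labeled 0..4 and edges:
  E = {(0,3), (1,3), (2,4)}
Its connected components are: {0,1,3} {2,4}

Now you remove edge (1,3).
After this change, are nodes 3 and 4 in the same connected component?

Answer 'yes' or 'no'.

Initial components: {0,1,3} {2,4}
Removing edge (1,3): it was a bridge — component count 2 -> 3.
New components: {0,3} {1} {2,4}
Are 3 and 4 in the same component? no

Answer: no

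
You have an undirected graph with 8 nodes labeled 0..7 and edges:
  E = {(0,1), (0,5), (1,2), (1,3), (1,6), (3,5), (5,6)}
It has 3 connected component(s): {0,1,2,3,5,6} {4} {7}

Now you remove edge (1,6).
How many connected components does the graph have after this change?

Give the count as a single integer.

Initial component count: 3
Remove (1,6): not a bridge. Count unchanged: 3.
  After removal, components: {0,1,2,3,5,6} {4} {7}
New component count: 3

Answer: 3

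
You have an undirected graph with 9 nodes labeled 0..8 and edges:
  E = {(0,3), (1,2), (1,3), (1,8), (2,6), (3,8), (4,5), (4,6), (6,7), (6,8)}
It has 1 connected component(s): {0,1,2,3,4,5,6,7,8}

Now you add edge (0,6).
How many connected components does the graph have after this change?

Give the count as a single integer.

Initial component count: 1
Add (0,6): endpoints already in same component. Count unchanged: 1.
New component count: 1

Answer: 1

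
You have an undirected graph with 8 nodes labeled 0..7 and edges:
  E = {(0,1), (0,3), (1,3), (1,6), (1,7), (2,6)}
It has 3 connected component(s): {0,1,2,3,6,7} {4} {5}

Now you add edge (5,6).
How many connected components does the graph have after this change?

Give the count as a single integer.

Answer: 2

Derivation:
Initial component count: 3
Add (5,6): merges two components. Count decreases: 3 -> 2.
New component count: 2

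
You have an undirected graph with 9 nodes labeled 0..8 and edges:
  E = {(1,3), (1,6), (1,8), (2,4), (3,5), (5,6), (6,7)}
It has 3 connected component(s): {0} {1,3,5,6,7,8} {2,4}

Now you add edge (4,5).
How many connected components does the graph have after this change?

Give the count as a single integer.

Initial component count: 3
Add (4,5): merges two components. Count decreases: 3 -> 2.
New component count: 2

Answer: 2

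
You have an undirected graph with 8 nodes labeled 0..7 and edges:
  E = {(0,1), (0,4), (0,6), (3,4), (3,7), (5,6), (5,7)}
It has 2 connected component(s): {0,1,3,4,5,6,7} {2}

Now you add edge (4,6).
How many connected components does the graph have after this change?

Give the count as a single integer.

Answer: 2

Derivation:
Initial component count: 2
Add (4,6): endpoints already in same component. Count unchanged: 2.
New component count: 2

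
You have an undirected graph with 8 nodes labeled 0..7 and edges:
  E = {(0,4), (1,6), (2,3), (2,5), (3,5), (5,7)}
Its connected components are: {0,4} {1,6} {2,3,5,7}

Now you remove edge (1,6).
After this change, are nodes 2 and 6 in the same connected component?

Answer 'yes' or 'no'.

Initial components: {0,4} {1,6} {2,3,5,7}
Removing edge (1,6): it was a bridge — component count 3 -> 4.
New components: {0,4} {1} {2,3,5,7} {6}
Are 2 and 6 in the same component? no

Answer: no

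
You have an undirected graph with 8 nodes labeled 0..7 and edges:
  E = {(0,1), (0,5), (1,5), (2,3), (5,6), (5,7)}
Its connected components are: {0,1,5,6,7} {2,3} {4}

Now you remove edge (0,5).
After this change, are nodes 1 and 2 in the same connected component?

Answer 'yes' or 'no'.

Initial components: {0,1,5,6,7} {2,3} {4}
Removing edge (0,5): not a bridge — component count unchanged at 3.
New components: {0,1,5,6,7} {2,3} {4}
Are 1 and 2 in the same component? no

Answer: no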